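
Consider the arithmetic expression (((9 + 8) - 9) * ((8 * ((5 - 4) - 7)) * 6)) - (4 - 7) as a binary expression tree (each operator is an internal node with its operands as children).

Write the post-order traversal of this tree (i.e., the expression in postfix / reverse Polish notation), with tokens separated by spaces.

Post-order on an expression tree gives postfix notation: for each operator, emit left operand, right operand, then the operator.

9 8 + 9 - 8 5 4 - 7 - * 6 * * 4 7 - -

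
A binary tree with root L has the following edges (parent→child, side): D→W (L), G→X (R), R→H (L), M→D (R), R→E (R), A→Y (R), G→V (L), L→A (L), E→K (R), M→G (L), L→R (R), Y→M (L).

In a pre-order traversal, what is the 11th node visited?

Pre-order visits the node, then its left subtree, then its right subtree.
Visit L.
At L: go left to A.
  Visit A.
  At A: no left child.
  At A: go right to Y.
    Visit Y.
    At Y: go left to M.
      Visit M.
      At M: go left to G.
        Visit G.
        At G: go left to V.
          V is a leaf — visit V.
        At G: go right to X.
          X is a leaf — visit X.
      At M: go right to D.
        Visit D.
        At D: go left to W.
          W is a leaf — visit W.
        At D: no right child.
    At Y: no right child.
At L: go right to R.
  Visit R.
  At R: go left to H.
    H is a leaf — visit H.
  At R: go right to E.
    Visit E.
    At E: no left child.
    At E: go right to K.
      K is a leaf — visit K.
Full pre-order sequence: L, A, Y, M, G, V, X, D, W, R, H, E, K.

H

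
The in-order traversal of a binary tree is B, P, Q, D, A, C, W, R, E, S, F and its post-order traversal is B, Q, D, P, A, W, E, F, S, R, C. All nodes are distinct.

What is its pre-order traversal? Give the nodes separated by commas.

The last element of post-order is the root; it splits in-order into left and right subtrees.
Root C: left subtree has 5 nodes {B, P, Q, D, A}, right has 5 {W, R, E, S, F}.
  Root A: left subtree has 4 nodes {B, P, Q, D}, right has 0 { }.
    Root P: left subtree has 1 node {B}, right has 2 {Q, D}.
      Root D: left subtree has 1 node {Q}, right has 0 { }.
  Root R: left subtree has 1 node {W}, right has 3 {E, S, F}.
    Root S: left subtree has 1 node {E}, right has 1 {F}.

C, A, P, B, D, Q, R, W, S, E, F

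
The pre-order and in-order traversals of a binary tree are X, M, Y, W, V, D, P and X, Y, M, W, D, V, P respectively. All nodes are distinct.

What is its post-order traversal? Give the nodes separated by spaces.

Y D P V W M X

The first element of pre-order is the root; it splits in-order into left and right subtrees.
Root X: left subtree has 0 nodes { }, right has 6 {Y, M, W, D, V, P}.
  Root M: left subtree has 1 node {Y}, right has 4 {W, D, V, P}.
    Root W: left subtree has 0 nodes { }, right has 3 {D, V, P}.
      Root V: left subtree has 1 node {D}, right has 1 {P}.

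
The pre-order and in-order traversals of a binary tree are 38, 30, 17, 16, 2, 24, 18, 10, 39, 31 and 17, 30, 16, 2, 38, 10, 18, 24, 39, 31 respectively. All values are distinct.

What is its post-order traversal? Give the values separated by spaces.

The first element of pre-order is the root; it splits in-order into left and right subtrees.
Root 38: left subtree has 4 nodes {17, 30, 16, 2}, right has 5 {10, 18, 24, 39, 31}.
  Root 30: left subtree has 1 node {17}, right has 2 {16, 2}.
    Root 16: left subtree has 0 nodes { }, right has 1 {2}.
  Root 24: left subtree has 2 nodes {10, 18}, right has 2 {39, 31}.
    Root 18: left subtree has 1 node {10}, right has 0 { }.
    Root 39: left subtree has 0 nodes { }, right has 1 {31}.

17 2 16 30 10 18 31 39 24 38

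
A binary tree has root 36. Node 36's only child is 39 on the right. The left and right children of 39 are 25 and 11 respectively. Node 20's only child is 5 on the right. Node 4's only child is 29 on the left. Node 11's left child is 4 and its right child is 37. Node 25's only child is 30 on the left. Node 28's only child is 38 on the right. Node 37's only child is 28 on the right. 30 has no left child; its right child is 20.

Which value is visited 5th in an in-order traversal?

25

In-order visits the left subtree, then the node, then the right subtree.
At 36: no left child.
Visit 36.
At 36: go right to 39.
  At 39: go left to 25.
    At 25: go left to 30.
      At 30: no left child.
      Visit 30.
      At 30: go right to 20.
        At 20: no left child.
        Visit 20.
        At 20: go right to 5.
          5 is a leaf — visit 5.
    Visit 25.
    At 25: no right child.
  Visit 39.
  At 39: go right to 11.
    At 11: go left to 4.
      At 4: go left to 29.
        29 is a leaf — visit 29.
      Visit 4.
      At 4: no right child.
    Visit 11.
    At 11: go right to 37.
      At 37: no left child.
      Visit 37.
      At 37: go right to 28.
        At 28: no left child.
        Visit 28.
        At 28: go right to 38.
          38 is a leaf — visit 38.
Full in-order sequence: 36, 30, 20, 5, 25, 39, 29, 4, 11, 37, 28, 38.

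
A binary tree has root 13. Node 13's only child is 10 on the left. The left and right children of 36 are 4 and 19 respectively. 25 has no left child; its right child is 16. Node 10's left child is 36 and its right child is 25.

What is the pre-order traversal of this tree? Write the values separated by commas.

Pre-order visits the node, then its left subtree, then its right subtree.
Visit 13.
At 13: go left to 10.
  Visit 10.
  At 10: go left to 36.
    Visit 36.
    At 36: go left to 4.
      4 is a leaf — visit 4.
    At 36: go right to 19.
      19 is a leaf — visit 19.
  At 10: go right to 25.
    Visit 25.
    At 25: no left child.
    At 25: go right to 16.
      16 is a leaf — visit 16.
At 13: no right child.

13, 10, 36, 4, 19, 25, 16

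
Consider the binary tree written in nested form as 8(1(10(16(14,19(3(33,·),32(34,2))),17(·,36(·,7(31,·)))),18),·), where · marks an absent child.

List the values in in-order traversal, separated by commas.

14, 16, 33, 3, 19, 34, 32, 2, 10, 17, 36, 31, 7, 1, 18, 8

In-order visits the left subtree, then the node, then the right subtree.
At 8: go left to 1.
  At 1: go left to 10.
    At 10: go left to 16.
      At 16: go left to 14.
        14 is a leaf — visit 14.
      Visit 16.
      At 16: go right to 19.
        At 19: go left to 3.
          At 3: go left to 33.
            33 is a leaf — visit 33.
          Visit 3.
          At 3: no right child.
        Visit 19.
        At 19: go right to 32.
          At 32: go left to 34.
            34 is a leaf — visit 34.
          Visit 32.
          At 32: go right to 2.
            2 is a leaf — visit 2.
    Visit 10.
    At 10: go right to 17.
      At 17: no left child.
      Visit 17.
      At 17: go right to 36.
        At 36: no left child.
        Visit 36.
        At 36: go right to 7.
          At 7: go left to 31.
            31 is a leaf — visit 31.
          Visit 7.
          At 7: no right child.
  Visit 1.
  At 1: go right to 18.
    18 is a leaf — visit 18.
Visit 8.
At 8: no right child.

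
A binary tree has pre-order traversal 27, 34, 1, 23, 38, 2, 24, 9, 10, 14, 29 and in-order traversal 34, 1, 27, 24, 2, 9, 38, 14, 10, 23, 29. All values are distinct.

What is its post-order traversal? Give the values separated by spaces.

1 34 24 9 2 14 10 38 29 23 27

The first element of pre-order is the root; it splits in-order into left and right subtrees.
Root 27: left subtree has 2 nodes {34, 1}, right has 8 {24, 2, 9, 38, 14, 10, 23, 29}.
  Root 34: left subtree has 0 nodes { }, right has 1 {1}.
  Root 23: left subtree has 6 nodes {24, 2, 9, 38, 14, 10}, right has 1 {29}.
    Root 38: left subtree has 3 nodes {24, 2, 9}, right has 2 {14, 10}.
      Root 2: left subtree has 1 node {24}, right has 1 {9}.
      Root 10: left subtree has 1 node {14}, right has 0 { }.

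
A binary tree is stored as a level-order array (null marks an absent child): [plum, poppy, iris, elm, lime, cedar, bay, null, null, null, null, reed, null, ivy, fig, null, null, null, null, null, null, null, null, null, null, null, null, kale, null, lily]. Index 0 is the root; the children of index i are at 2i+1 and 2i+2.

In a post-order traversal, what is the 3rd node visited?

Post-order visits the left subtree, then the right subtree, then the node.
At plum: go left to poppy.
  At poppy: go left to elm.
    elm is a leaf — visit elm.
  At poppy: go right to lime.
    lime is a leaf — visit lime.
  Visit poppy.
At plum: go right to iris.
  At iris: go left to cedar.
    At cedar: go left to reed.
      reed is a leaf — visit reed.
    At cedar: no right child.
    Visit cedar.
  At iris: go right to bay.
    At bay: go left to ivy.
      At ivy: go left to kale.
        kale is a leaf — visit kale.
      At ivy: no right child.
      Visit ivy.
    At bay: go right to fig.
      At fig: go left to lily.
        lily is a leaf — visit lily.
      At fig: no right child.
      Visit fig.
    Visit bay.
  Visit iris.
Visit plum.
Full post-order sequence: elm, lime, poppy, reed, cedar, kale, ivy, lily, fig, bay, iris, plum.

poppy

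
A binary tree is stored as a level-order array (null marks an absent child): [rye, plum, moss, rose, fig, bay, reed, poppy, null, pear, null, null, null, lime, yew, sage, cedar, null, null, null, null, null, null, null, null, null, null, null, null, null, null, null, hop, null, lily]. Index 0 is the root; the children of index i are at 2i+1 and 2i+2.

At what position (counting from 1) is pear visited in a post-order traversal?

Post-order visits the left subtree, then the right subtree, then the node.
At rye: go left to plum.
  At plum: go left to rose.
    At rose: go left to poppy.
      At poppy: go left to sage.
        At sage: no left child.
        At sage: go right to hop.
          hop is a leaf — visit hop.
        Visit sage.
      At poppy: go right to cedar.
        At cedar: no left child.
        At cedar: go right to lily.
          lily is a leaf — visit lily.
        Visit cedar.
      Visit poppy.
    At rose: no right child.
    Visit rose.
  At plum: go right to fig.
    At fig: go left to pear.
      pear is a leaf — visit pear.
    At fig: no right child.
    Visit fig.
  Visit plum.
At rye: go right to moss.
  At moss: go left to bay.
    bay is a leaf — visit bay.
  At moss: go right to reed.
    At reed: go left to lime.
      lime is a leaf — visit lime.
    At reed: go right to yew.
      yew is a leaf — visit yew.
    Visit reed.
  Visit moss.
Visit rye.
Full post-order sequence: hop, sage, lily, cedar, poppy, rose, pear, fig, plum, bay, lime, yew, reed, moss, rye.

7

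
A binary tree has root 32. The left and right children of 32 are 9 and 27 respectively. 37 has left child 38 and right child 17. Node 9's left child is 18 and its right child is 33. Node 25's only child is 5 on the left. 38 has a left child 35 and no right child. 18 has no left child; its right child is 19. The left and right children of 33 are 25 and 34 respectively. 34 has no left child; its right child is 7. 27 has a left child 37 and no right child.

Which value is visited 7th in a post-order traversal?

Post-order visits the left subtree, then the right subtree, then the node.
At 32: go left to 9.
  At 9: go left to 18.
    At 18: no left child.
    At 18: go right to 19.
      19 is a leaf — visit 19.
    Visit 18.
  At 9: go right to 33.
    At 33: go left to 25.
      At 25: go left to 5.
        5 is a leaf — visit 5.
      At 25: no right child.
      Visit 25.
    At 33: go right to 34.
      At 34: no left child.
      At 34: go right to 7.
        7 is a leaf — visit 7.
      Visit 34.
    Visit 33.
  Visit 9.
At 32: go right to 27.
  At 27: go left to 37.
    At 37: go left to 38.
      At 38: go left to 35.
        35 is a leaf — visit 35.
      At 38: no right child.
      Visit 38.
    At 37: go right to 17.
      17 is a leaf — visit 17.
    Visit 37.
  At 27: no right child.
  Visit 27.
Visit 32.
Full post-order sequence: 19, 18, 5, 25, 7, 34, 33, 9, 35, 38, 17, 37, 27, 32.

33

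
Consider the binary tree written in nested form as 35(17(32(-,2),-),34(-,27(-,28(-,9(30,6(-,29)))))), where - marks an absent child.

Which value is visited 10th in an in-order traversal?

6

In-order visits the left subtree, then the node, then the right subtree.
At 35: go left to 17.
  At 17: go left to 32.
    At 32: no left child.
    Visit 32.
    At 32: go right to 2.
      2 is a leaf — visit 2.
  Visit 17.
  At 17: no right child.
Visit 35.
At 35: go right to 34.
  At 34: no left child.
  Visit 34.
  At 34: go right to 27.
    At 27: no left child.
    Visit 27.
    At 27: go right to 28.
      At 28: no left child.
      Visit 28.
      At 28: go right to 9.
        At 9: go left to 30.
          30 is a leaf — visit 30.
        Visit 9.
        At 9: go right to 6.
          At 6: no left child.
          Visit 6.
          At 6: go right to 29.
            29 is a leaf — visit 29.
Full in-order sequence: 32, 2, 17, 35, 34, 27, 28, 30, 9, 6, 29.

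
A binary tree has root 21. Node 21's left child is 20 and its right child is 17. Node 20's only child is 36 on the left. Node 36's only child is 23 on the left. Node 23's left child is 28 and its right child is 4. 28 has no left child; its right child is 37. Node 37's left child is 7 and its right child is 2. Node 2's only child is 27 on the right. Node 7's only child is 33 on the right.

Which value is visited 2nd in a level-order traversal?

20

Level-order visits nodes level by level from the root, left to right within each level.
Level 0: 21
Level 1: 20, 17
Level 2: 36
Level 3: 23
Level 4: 28, 4
Level 5: 37
Level 6: 7, 2
Level 7: 33, 27
Full level-order sequence: 21, 20, 17, 36, 23, 28, 4, 37, 7, 2, 33, 27.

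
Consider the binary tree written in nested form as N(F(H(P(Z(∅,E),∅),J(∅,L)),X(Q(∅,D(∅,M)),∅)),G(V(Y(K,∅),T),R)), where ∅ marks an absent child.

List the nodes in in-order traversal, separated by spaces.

Z E P H J L F Q D M X N K Y V T G R

In-order visits the left subtree, then the node, then the right subtree.
At N: go left to F.
  At F: go left to H.
    At H: go left to P.
      At P: go left to Z.
        At Z: no left child.
        Visit Z.
        At Z: go right to E.
          E is a leaf — visit E.
      Visit P.
      At P: no right child.
    Visit H.
    At H: go right to J.
      At J: no left child.
      Visit J.
      At J: go right to L.
        L is a leaf — visit L.
  Visit F.
  At F: go right to X.
    At X: go left to Q.
      At Q: no left child.
      Visit Q.
      At Q: go right to D.
        At D: no left child.
        Visit D.
        At D: go right to M.
          M is a leaf — visit M.
    Visit X.
    At X: no right child.
Visit N.
At N: go right to G.
  At G: go left to V.
    At V: go left to Y.
      At Y: go left to K.
        K is a leaf — visit K.
      Visit Y.
      At Y: no right child.
    Visit V.
    At V: go right to T.
      T is a leaf — visit T.
  Visit G.
  At G: go right to R.
    R is a leaf — visit R.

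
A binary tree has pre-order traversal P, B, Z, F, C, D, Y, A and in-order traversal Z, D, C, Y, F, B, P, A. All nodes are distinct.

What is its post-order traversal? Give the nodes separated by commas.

D, Y, C, F, Z, B, A, P

The first element of pre-order is the root; it splits in-order into left and right subtrees.
Root P: left subtree has 6 nodes {Z, D, C, Y, F, B}, right has 1 {A}.
  Root B: left subtree has 5 nodes {Z, D, C, Y, F}, right has 0 { }.
    Root Z: left subtree has 0 nodes { }, right has 4 {D, C, Y, F}.
      Root F: left subtree has 3 nodes {D, C, Y}, right has 0 { }.
        Root C: left subtree has 1 node {D}, right has 1 {Y}.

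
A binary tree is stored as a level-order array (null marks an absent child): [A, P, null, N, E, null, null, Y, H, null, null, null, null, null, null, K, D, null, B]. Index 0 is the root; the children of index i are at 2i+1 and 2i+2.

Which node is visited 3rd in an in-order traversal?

D

In-order visits the left subtree, then the node, then the right subtree.
At A: go left to P.
  At P: go left to N.
    At N: go left to Y.
      At Y: go left to K.
        K is a leaf — visit K.
      Visit Y.
      At Y: go right to D.
        D is a leaf — visit D.
    Visit N.
    At N: go right to H.
      At H: no left child.
      Visit H.
      At H: go right to B.
        B is a leaf — visit B.
  Visit P.
  At P: go right to E.
    E is a leaf — visit E.
Visit A.
At A: no right child.
Full in-order sequence: K, Y, D, N, H, B, P, E, A.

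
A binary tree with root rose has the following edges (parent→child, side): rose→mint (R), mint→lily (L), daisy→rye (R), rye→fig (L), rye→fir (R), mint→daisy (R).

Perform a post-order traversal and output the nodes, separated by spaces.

Post-order visits the left subtree, then the right subtree, then the node.
At rose: no left child.
At rose: go right to mint.
  At mint: go left to lily.
    lily is a leaf — visit lily.
  At mint: go right to daisy.
    At daisy: no left child.
    At daisy: go right to rye.
      At rye: go left to fig.
        fig is a leaf — visit fig.
      At rye: go right to fir.
        fir is a leaf — visit fir.
      Visit rye.
    Visit daisy.
  Visit mint.
Visit rose.

lily fig fir rye daisy mint rose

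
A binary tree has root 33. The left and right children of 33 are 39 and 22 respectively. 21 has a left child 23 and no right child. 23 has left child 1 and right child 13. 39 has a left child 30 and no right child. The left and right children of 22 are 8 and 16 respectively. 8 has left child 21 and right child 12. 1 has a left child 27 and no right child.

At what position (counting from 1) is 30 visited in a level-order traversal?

4

Level-order visits nodes level by level from the root, left to right within each level.
Level 0: 33
Level 1: 39, 22
Level 2: 30, 8, 16
Level 3: 21, 12
Level 4: 23
Level 5: 1, 13
Level 6: 27
Full level-order sequence: 33, 39, 22, 30, 8, 16, 21, 12, 23, 1, 13, 27.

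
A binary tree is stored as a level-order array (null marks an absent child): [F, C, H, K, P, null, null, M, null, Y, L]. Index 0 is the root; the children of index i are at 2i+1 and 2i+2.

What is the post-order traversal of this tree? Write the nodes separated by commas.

M, K, Y, L, P, C, H, F

Post-order visits the left subtree, then the right subtree, then the node.
At F: go left to C.
  At C: go left to K.
    At K: go left to M.
      M is a leaf — visit M.
    At K: no right child.
    Visit K.
  At C: go right to P.
    At P: go left to Y.
      Y is a leaf — visit Y.
    At P: go right to L.
      L is a leaf — visit L.
    Visit P.
  Visit C.
At F: go right to H.
  H is a leaf — visit H.
Visit F.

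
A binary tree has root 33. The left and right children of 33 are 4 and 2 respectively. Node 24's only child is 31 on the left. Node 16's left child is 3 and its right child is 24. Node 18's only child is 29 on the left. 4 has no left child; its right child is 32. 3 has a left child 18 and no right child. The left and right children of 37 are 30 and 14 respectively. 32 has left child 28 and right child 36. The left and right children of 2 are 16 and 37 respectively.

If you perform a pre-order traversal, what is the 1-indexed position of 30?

Pre-order visits the node, then its left subtree, then its right subtree.
Visit 33.
At 33: go left to 4.
  Visit 4.
  At 4: no left child.
  At 4: go right to 32.
    Visit 32.
    At 32: go left to 28.
      28 is a leaf — visit 28.
    At 32: go right to 36.
      36 is a leaf — visit 36.
At 33: go right to 2.
  Visit 2.
  At 2: go left to 16.
    Visit 16.
    At 16: go left to 3.
      Visit 3.
      At 3: go left to 18.
        Visit 18.
        At 18: go left to 29.
          29 is a leaf — visit 29.
        At 18: no right child.
      At 3: no right child.
    At 16: go right to 24.
      Visit 24.
      At 24: go left to 31.
        31 is a leaf — visit 31.
      At 24: no right child.
  At 2: go right to 37.
    Visit 37.
    At 37: go left to 30.
      30 is a leaf — visit 30.
    At 37: go right to 14.
      14 is a leaf — visit 14.
Full pre-order sequence: 33, 4, 32, 28, 36, 2, 16, 3, 18, 29, 24, 31, 37, 30, 14.

14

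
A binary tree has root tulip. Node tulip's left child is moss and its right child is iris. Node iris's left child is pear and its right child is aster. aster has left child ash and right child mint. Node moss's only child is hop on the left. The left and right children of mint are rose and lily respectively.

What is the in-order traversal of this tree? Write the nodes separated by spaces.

In-order visits the left subtree, then the node, then the right subtree.
At tulip: go left to moss.
  At moss: go left to hop.
    hop is a leaf — visit hop.
  Visit moss.
  At moss: no right child.
Visit tulip.
At tulip: go right to iris.
  At iris: go left to pear.
    pear is a leaf — visit pear.
  Visit iris.
  At iris: go right to aster.
    At aster: go left to ash.
      ash is a leaf — visit ash.
    Visit aster.
    At aster: go right to mint.
      At mint: go left to rose.
        rose is a leaf — visit rose.
      Visit mint.
      At mint: go right to lily.
        lily is a leaf — visit lily.

hop moss tulip pear iris ash aster rose mint lily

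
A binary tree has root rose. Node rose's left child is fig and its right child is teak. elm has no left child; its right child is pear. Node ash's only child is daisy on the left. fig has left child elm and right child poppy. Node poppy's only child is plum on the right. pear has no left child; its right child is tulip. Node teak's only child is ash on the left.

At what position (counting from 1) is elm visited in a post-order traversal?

Post-order visits the left subtree, then the right subtree, then the node.
At rose: go left to fig.
  At fig: go left to elm.
    At elm: no left child.
    At elm: go right to pear.
      At pear: no left child.
      At pear: go right to tulip.
        tulip is a leaf — visit tulip.
      Visit pear.
    Visit elm.
  At fig: go right to poppy.
    At poppy: no left child.
    At poppy: go right to plum.
      plum is a leaf — visit plum.
    Visit poppy.
  Visit fig.
At rose: go right to teak.
  At teak: go left to ash.
    At ash: go left to daisy.
      daisy is a leaf — visit daisy.
    At ash: no right child.
    Visit ash.
  At teak: no right child.
  Visit teak.
Visit rose.
Full post-order sequence: tulip, pear, elm, plum, poppy, fig, daisy, ash, teak, rose.

3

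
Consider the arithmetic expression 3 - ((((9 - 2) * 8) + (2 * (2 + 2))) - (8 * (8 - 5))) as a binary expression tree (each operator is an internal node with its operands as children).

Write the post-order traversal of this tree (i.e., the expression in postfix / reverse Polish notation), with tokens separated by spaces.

Post-order on an expression tree gives postfix notation: for each operator, emit left operand, right operand, then the operator.

3 9 2 - 8 * 2 2 2 + * + 8 8 5 - * - -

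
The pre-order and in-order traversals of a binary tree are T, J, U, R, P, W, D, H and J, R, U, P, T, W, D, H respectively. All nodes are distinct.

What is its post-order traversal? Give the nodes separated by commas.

The first element of pre-order is the root; it splits in-order into left and right subtrees.
Root T: left subtree has 4 nodes {J, R, U, P}, right has 3 {W, D, H}.
  Root J: left subtree has 0 nodes { }, right has 3 {R, U, P}.
    Root U: left subtree has 1 node {R}, right has 1 {P}.
  Root W: left subtree has 0 nodes { }, right has 2 {D, H}.
    Root D: left subtree has 0 nodes { }, right has 1 {H}.

R, P, U, J, H, D, W, T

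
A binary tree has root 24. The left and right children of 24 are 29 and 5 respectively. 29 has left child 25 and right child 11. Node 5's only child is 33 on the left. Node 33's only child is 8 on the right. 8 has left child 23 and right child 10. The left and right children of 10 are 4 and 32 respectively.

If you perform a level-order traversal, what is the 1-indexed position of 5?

3

Level-order visits nodes level by level from the root, left to right within each level.
Level 0: 24
Level 1: 29, 5
Level 2: 25, 11, 33
Level 3: 8
Level 4: 23, 10
Level 5: 4, 32
Full level-order sequence: 24, 29, 5, 25, 11, 33, 8, 23, 10, 4, 32.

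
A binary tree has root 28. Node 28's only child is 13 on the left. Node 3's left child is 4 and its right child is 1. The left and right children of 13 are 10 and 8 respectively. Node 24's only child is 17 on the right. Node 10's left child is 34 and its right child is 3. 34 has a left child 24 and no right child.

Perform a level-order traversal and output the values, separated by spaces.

Level-order visits nodes level by level from the root, left to right within each level.
Level 0: 28
Level 1: 13
Level 2: 10, 8
Level 3: 34, 3
Level 4: 24, 4, 1
Level 5: 17

28 13 10 8 34 3 24 4 1 17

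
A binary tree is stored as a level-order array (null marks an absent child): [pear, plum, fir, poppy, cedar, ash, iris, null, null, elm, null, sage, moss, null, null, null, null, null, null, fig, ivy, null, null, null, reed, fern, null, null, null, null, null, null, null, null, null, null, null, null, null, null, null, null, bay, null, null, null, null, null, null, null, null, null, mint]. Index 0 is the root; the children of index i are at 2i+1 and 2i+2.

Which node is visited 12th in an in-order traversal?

In-order visits the left subtree, then the node, then the right subtree.
At pear: go left to plum.
  At plum: go left to poppy.
    poppy is a leaf — visit poppy.
  Visit plum.
  At plum: go right to cedar.
    At cedar: go left to elm.
      At elm: go left to fig.
        fig is a leaf — visit fig.
      Visit elm.
      At elm: go right to ivy.
        At ivy: no left child.
        Visit ivy.
        At ivy: go right to bay.
          bay is a leaf — visit bay.
    Visit cedar.
    At cedar: no right child.
Visit pear.
At pear: go right to fir.
  At fir: go left to ash.
    At ash: go left to sage.
      At sage: no left child.
      Visit sage.
      At sage: go right to reed.
        reed is a leaf — visit reed.
    Visit ash.
    At ash: go right to moss.
      At moss: go left to fern.
        At fern: no left child.
        Visit fern.
        At fern: go right to mint.
          mint is a leaf — visit mint.
      Visit moss.
      At moss: no right child.
  Visit fir.
  At fir: go right to iris.
    iris is a leaf — visit iris.
Full in-order sequence: poppy, plum, fig, elm, ivy, bay, cedar, pear, sage, reed, ash, fern, mint, moss, fir, iris.

fern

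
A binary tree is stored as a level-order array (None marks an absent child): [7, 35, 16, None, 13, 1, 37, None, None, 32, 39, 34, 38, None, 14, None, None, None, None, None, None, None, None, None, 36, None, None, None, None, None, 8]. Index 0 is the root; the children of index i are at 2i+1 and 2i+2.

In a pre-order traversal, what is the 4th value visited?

Pre-order visits the node, then its left subtree, then its right subtree.
Visit 7.
At 7: go left to 35.
  Visit 35.
  At 35: no left child.
  At 35: go right to 13.
    Visit 13.
    At 13: go left to 32.
      32 is a leaf — visit 32.
    At 13: go right to 39.
      39 is a leaf — visit 39.
At 7: go right to 16.
  Visit 16.
  At 16: go left to 1.
    Visit 1.
    At 1: go left to 34.
      Visit 34.
      At 34: no left child.
      At 34: go right to 36.
        36 is a leaf — visit 36.
    At 1: go right to 38.
      38 is a leaf — visit 38.
  At 16: go right to 37.
    Visit 37.
    At 37: no left child.
    At 37: go right to 14.
      Visit 14.
      At 14: no left child.
      At 14: go right to 8.
        8 is a leaf — visit 8.
Full pre-order sequence: 7, 35, 13, 32, 39, 16, 1, 34, 36, 38, 37, 14, 8.

32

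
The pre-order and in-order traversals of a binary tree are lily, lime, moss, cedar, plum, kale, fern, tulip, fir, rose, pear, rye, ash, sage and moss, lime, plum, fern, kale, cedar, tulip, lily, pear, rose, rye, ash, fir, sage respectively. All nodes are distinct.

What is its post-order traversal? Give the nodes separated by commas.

The first element of pre-order is the root; it splits in-order into left and right subtrees.
Root lily: left subtree has 7 nodes {moss, lime, plum, fern, kale, cedar, tulip}, right has 6 {pear, rose, rye, ash, fir, sage}.
  Root lime: left subtree has 1 node {moss}, right has 5 {plum, fern, kale, cedar, tulip}.
    Root cedar: left subtree has 3 nodes {plum, fern, kale}, right has 1 {tulip}.
      Root plum: left subtree has 0 nodes { }, right has 2 {fern, kale}.
        Root kale: left subtree has 1 node {fern}, right has 0 { }.
  Root fir: left subtree has 4 nodes {pear, rose, rye, ash}, right has 1 {sage}.
    Root rose: left subtree has 1 node {pear}, right has 2 {rye, ash}.
      Root rye: left subtree has 0 nodes { }, right has 1 {ash}.

moss, fern, kale, plum, tulip, cedar, lime, pear, ash, rye, rose, sage, fir, lily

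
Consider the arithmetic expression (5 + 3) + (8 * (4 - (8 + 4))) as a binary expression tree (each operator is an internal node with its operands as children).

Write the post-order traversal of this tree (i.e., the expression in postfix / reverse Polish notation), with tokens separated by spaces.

Post-order on an expression tree gives postfix notation: for each operator, emit left operand, right operand, then the operator.

5 3 + 8 4 8 4 + - * +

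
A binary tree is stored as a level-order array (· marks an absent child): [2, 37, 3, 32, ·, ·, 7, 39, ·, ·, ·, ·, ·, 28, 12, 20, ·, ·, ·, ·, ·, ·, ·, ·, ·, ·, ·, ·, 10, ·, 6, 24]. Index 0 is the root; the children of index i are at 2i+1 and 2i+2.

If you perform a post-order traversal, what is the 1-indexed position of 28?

Post-order visits the left subtree, then the right subtree, then the node.
At 2: go left to 37.
  At 37: go left to 32.
    At 32: go left to 39.
      At 39: go left to 20.
        At 20: go left to 24.
          24 is a leaf — visit 24.
        At 20: no right child.
        Visit 20.
      At 39: no right child.
      Visit 39.
    At 32: no right child.
    Visit 32.
  At 37: no right child.
  Visit 37.
At 2: go right to 3.
  At 3: no left child.
  At 3: go right to 7.
    At 7: go left to 28.
      At 28: no left child.
      At 28: go right to 10.
        10 is a leaf — visit 10.
      Visit 28.
    At 7: go right to 12.
      At 12: no left child.
      At 12: go right to 6.
        6 is a leaf — visit 6.
      Visit 12.
    Visit 7.
  Visit 3.
Visit 2.
Full post-order sequence: 24, 20, 39, 32, 37, 10, 28, 6, 12, 7, 3, 2.

7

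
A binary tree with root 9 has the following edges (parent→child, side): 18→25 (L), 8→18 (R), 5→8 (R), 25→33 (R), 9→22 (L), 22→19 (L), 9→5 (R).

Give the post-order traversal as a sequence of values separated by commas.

19, 22, 33, 25, 18, 8, 5, 9

Post-order visits the left subtree, then the right subtree, then the node.
At 9: go left to 22.
  At 22: go left to 19.
    19 is a leaf — visit 19.
  At 22: no right child.
  Visit 22.
At 9: go right to 5.
  At 5: no left child.
  At 5: go right to 8.
    At 8: no left child.
    At 8: go right to 18.
      At 18: go left to 25.
        At 25: no left child.
        At 25: go right to 33.
          33 is a leaf — visit 33.
        Visit 25.
      At 18: no right child.
      Visit 18.
    Visit 8.
  Visit 5.
Visit 9.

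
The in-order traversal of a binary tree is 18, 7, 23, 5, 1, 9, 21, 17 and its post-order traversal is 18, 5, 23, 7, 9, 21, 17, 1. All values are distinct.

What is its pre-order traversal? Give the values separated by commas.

1, 7, 18, 23, 5, 17, 21, 9

The last element of post-order is the root; it splits in-order into left and right subtrees.
Root 1: left subtree has 4 nodes {18, 7, 23, 5}, right has 3 {9, 21, 17}.
  Root 7: left subtree has 1 node {18}, right has 2 {23, 5}.
    Root 23: left subtree has 0 nodes { }, right has 1 {5}.
  Root 17: left subtree has 2 nodes {9, 21}, right has 0 { }.
    Root 21: left subtree has 1 node {9}, right has 0 { }.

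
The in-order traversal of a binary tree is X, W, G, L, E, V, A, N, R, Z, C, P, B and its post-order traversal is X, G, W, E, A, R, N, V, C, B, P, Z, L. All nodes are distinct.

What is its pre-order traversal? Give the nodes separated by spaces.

L W X G Z V E N A R P C B

The last element of post-order is the root; it splits in-order into left and right subtrees.
Root L: left subtree has 3 nodes {X, W, G}, right has 9 {E, V, A, N, R, Z, C, P, B}.
  Root W: left subtree has 1 node {X}, right has 1 {G}.
  Root Z: left subtree has 5 nodes {E, V, A, N, R}, right has 3 {C, P, B}.
    Root V: left subtree has 1 node {E}, right has 3 {A, N, R}.
      Root N: left subtree has 1 node {A}, right has 1 {R}.
    Root P: left subtree has 1 node {C}, right has 1 {B}.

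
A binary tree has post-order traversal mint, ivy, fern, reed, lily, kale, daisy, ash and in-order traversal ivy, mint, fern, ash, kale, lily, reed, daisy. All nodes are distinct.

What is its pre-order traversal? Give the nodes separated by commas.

The last element of post-order is the root; it splits in-order into left and right subtrees.
Root ash: left subtree has 3 nodes {ivy, mint, fern}, right has 4 {kale, lily, reed, daisy}.
  Root fern: left subtree has 2 nodes {ivy, mint}, right has 0 { }.
    Root ivy: left subtree has 0 nodes { }, right has 1 {mint}.
  Root daisy: left subtree has 3 nodes {kale, lily, reed}, right has 0 { }.
    Root kale: left subtree has 0 nodes { }, right has 2 {lily, reed}.
      Root lily: left subtree has 0 nodes { }, right has 1 {reed}.

ash, fern, ivy, mint, daisy, kale, lily, reed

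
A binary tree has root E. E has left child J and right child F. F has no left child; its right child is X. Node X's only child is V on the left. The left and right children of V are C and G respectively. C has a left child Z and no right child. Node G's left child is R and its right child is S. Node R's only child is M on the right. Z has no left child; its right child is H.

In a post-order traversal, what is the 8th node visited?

G

Post-order visits the left subtree, then the right subtree, then the node.
At E: go left to J.
  J is a leaf — visit J.
At E: go right to F.
  At F: no left child.
  At F: go right to X.
    At X: go left to V.
      At V: go left to C.
        At C: go left to Z.
          At Z: no left child.
          At Z: go right to H.
            H is a leaf — visit H.
          Visit Z.
        At C: no right child.
        Visit C.
      At V: go right to G.
        At G: go left to R.
          At R: no left child.
          At R: go right to M.
            M is a leaf — visit M.
          Visit R.
        At G: go right to S.
          S is a leaf — visit S.
        Visit G.
      Visit V.
    At X: no right child.
    Visit X.
  Visit F.
Visit E.
Full post-order sequence: J, H, Z, C, M, R, S, G, V, X, F, E.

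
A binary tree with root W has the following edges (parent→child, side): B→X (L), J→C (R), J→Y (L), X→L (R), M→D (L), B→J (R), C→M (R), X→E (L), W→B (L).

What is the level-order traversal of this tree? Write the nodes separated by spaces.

Level-order visits nodes level by level from the root, left to right within each level.
Level 0: W
Level 1: B
Level 2: X, J
Level 3: E, L, Y, C
Level 4: M
Level 5: D

W B X J E L Y C M D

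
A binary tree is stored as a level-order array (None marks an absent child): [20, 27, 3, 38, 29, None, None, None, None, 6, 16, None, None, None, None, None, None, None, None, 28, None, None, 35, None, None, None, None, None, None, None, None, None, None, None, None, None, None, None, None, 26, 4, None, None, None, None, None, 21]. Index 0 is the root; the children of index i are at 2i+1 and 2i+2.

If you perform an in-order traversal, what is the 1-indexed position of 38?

In-order visits the left subtree, then the node, then the right subtree.
At 20: go left to 27.
  At 27: go left to 38.
    38 is a leaf — visit 38.
  Visit 27.
  At 27: go right to 29.
    At 29: go left to 6.
      At 6: go left to 28.
        At 28: go left to 26.
          26 is a leaf — visit 26.
        Visit 28.
        At 28: go right to 4.
          4 is a leaf — visit 4.
      Visit 6.
      At 6: no right child.
    Visit 29.
    At 29: go right to 16.
      At 16: no left child.
      Visit 16.
      At 16: go right to 35.
        At 35: no left child.
        Visit 35.
        At 35: go right to 21.
          21 is a leaf — visit 21.
Visit 20.
At 20: go right to 3.
  3 is a leaf — visit 3.
Full in-order sequence: 38, 27, 26, 28, 4, 6, 29, 16, 35, 21, 20, 3.

1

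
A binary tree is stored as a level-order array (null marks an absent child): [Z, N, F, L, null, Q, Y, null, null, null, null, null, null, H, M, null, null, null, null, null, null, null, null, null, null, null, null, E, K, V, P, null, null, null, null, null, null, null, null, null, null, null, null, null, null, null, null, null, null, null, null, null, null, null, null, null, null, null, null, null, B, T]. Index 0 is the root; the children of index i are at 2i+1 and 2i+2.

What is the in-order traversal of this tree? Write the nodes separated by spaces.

L N Z Q F E H K Y V B M T P

In-order visits the left subtree, then the node, then the right subtree.
At Z: go left to N.
  At N: go left to L.
    L is a leaf — visit L.
  Visit N.
  At N: no right child.
Visit Z.
At Z: go right to F.
  At F: go left to Q.
    Q is a leaf — visit Q.
  Visit F.
  At F: go right to Y.
    At Y: go left to H.
      At H: go left to E.
        E is a leaf — visit E.
      Visit H.
      At H: go right to K.
        K is a leaf — visit K.
    Visit Y.
    At Y: go right to M.
      At M: go left to V.
        At V: no left child.
        Visit V.
        At V: go right to B.
          B is a leaf — visit B.
      Visit M.
      At M: go right to P.
        At P: go left to T.
          T is a leaf — visit T.
        Visit P.
        At P: no right child.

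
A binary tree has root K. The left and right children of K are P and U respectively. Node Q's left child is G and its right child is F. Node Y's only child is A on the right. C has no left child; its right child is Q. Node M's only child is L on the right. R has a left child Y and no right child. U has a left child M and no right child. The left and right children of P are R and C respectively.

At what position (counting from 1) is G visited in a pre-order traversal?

Pre-order visits the node, then its left subtree, then its right subtree.
Visit K.
At K: go left to P.
  Visit P.
  At P: go left to R.
    Visit R.
    At R: go left to Y.
      Visit Y.
      At Y: no left child.
      At Y: go right to A.
        A is a leaf — visit A.
    At R: no right child.
  At P: go right to C.
    Visit C.
    At C: no left child.
    At C: go right to Q.
      Visit Q.
      At Q: go left to G.
        G is a leaf — visit G.
      At Q: go right to F.
        F is a leaf — visit F.
At K: go right to U.
  Visit U.
  At U: go left to M.
    Visit M.
    At M: no left child.
    At M: go right to L.
      L is a leaf — visit L.
  At U: no right child.
Full pre-order sequence: K, P, R, Y, A, C, Q, G, F, U, M, L.

8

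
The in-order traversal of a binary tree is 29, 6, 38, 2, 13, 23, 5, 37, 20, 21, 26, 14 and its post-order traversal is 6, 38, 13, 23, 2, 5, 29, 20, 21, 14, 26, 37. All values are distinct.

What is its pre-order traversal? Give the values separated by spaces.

The last element of post-order is the root; it splits in-order into left and right subtrees.
Root 37: left subtree has 7 nodes {29, 6, 38, 2, 13, 23, 5}, right has 4 {20, 21, 26, 14}.
  Root 29: left subtree has 0 nodes { }, right has 6 {6, 38, 2, 13, 23, 5}.
    Root 5: left subtree has 5 nodes {6, 38, 2, 13, 23}, right has 0 { }.
      Root 2: left subtree has 2 nodes {6, 38}, right has 2 {13, 23}.
        Root 38: left subtree has 1 node {6}, right has 0 { }.
        Root 23: left subtree has 1 node {13}, right has 0 { }.
  Root 26: left subtree has 2 nodes {20, 21}, right has 1 {14}.
    Root 21: left subtree has 1 node {20}, right has 0 { }.

37 29 5 2 38 6 23 13 26 21 20 14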